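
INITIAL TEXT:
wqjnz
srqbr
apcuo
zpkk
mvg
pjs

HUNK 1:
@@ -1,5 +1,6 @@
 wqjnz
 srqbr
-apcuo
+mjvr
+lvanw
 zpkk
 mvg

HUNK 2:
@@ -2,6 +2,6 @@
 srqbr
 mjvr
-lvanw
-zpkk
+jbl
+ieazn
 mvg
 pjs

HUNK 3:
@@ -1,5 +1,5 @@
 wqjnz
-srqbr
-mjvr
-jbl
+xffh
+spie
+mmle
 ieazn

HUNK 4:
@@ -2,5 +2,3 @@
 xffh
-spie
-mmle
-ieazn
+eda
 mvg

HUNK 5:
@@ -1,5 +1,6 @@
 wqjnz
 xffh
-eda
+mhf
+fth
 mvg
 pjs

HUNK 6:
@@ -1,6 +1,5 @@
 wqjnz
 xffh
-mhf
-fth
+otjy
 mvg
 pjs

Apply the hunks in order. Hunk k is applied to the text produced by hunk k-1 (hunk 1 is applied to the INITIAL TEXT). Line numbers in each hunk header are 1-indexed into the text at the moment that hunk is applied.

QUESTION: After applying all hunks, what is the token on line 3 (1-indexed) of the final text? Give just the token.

Hunk 1: at line 1 remove [apcuo] add [mjvr,lvanw] -> 7 lines: wqjnz srqbr mjvr lvanw zpkk mvg pjs
Hunk 2: at line 2 remove [lvanw,zpkk] add [jbl,ieazn] -> 7 lines: wqjnz srqbr mjvr jbl ieazn mvg pjs
Hunk 3: at line 1 remove [srqbr,mjvr,jbl] add [xffh,spie,mmle] -> 7 lines: wqjnz xffh spie mmle ieazn mvg pjs
Hunk 4: at line 2 remove [spie,mmle,ieazn] add [eda] -> 5 lines: wqjnz xffh eda mvg pjs
Hunk 5: at line 1 remove [eda] add [mhf,fth] -> 6 lines: wqjnz xffh mhf fth mvg pjs
Hunk 6: at line 1 remove [mhf,fth] add [otjy] -> 5 lines: wqjnz xffh otjy mvg pjs
Final line 3: otjy

Answer: otjy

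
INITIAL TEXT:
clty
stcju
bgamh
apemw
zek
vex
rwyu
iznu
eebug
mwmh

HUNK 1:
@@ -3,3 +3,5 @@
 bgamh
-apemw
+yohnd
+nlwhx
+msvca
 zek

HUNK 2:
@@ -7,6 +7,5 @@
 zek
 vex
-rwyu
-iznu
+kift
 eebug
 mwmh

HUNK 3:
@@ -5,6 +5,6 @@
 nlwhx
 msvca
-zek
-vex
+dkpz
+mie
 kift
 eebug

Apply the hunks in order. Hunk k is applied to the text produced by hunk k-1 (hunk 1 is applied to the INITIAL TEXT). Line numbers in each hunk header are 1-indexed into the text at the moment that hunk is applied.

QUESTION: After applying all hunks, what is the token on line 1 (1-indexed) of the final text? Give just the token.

Answer: clty

Derivation:
Hunk 1: at line 3 remove [apemw] add [yohnd,nlwhx,msvca] -> 12 lines: clty stcju bgamh yohnd nlwhx msvca zek vex rwyu iznu eebug mwmh
Hunk 2: at line 7 remove [rwyu,iznu] add [kift] -> 11 lines: clty stcju bgamh yohnd nlwhx msvca zek vex kift eebug mwmh
Hunk 3: at line 5 remove [zek,vex] add [dkpz,mie] -> 11 lines: clty stcju bgamh yohnd nlwhx msvca dkpz mie kift eebug mwmh
Final line 1: clty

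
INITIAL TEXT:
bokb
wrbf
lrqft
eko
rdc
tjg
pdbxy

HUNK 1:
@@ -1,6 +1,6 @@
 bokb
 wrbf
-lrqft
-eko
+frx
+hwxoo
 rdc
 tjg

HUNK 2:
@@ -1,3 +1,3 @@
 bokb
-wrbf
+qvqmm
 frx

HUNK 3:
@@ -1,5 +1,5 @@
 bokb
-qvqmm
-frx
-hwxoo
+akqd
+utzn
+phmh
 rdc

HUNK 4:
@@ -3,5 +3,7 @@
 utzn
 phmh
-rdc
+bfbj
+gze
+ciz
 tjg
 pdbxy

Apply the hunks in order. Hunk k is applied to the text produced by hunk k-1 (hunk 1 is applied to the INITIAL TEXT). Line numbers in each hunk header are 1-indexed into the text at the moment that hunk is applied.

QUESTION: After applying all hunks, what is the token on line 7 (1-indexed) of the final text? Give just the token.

Hunk 1: at line 1 remove [lrqft,eko] add [frx,hwxoo] -> 7 lines: bokb wrbf frx hwxoo rdc tjg pdbxy
Hunk 2: at line 1 remove [wrbf] add [qvqmm] -> 7 lines: bokb qvqmm frx hwxoo rdc tjg pdbxy
Hunk 3: at line 1 remove [qvqmm,frx,hwxoo] add [akqd,utzn,phmh] -> 7 lines: bokb akqd utzn phmh rdc tjg pdbxy
Hunk 4: at line 3 remove [rdc] add [bfbj,gze,ciz] -> 9 lines: bokb akqd utzn phmh bfbj gze ciz tjg pdbxy
Final line 7: ciz

Answer: ciz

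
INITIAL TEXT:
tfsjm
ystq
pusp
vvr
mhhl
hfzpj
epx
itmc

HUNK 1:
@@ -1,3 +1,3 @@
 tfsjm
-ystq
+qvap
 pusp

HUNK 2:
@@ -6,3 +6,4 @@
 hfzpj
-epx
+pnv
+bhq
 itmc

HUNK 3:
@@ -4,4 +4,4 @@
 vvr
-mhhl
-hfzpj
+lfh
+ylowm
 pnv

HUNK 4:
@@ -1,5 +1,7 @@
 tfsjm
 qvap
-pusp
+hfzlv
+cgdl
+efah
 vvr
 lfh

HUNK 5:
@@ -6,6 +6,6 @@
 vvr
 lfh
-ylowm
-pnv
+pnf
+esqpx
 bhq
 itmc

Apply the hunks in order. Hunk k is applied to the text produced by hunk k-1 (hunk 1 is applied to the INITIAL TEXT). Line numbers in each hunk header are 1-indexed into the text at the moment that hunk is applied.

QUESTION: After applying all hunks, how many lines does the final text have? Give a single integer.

Hunk 1: at line 1 remove [ystq] add [qvap] -> 8 lines: tfsjm qvap pusp vvr mhhl hfzpj epx itmc
Hunk 2: at line 6 remove [epx] add [pnv,bhq] -> 9 lines: tfsjm qvap pusp vvr mhhl hfzpj pnv bhq itmc
Hunk 3: at line 4 remove [mhhl,hfzpj] add [lfh,ylowm] -> 9 lines: tfsjm qvap pusp vvr lfh ylowm pnv bhq itmc
Hunk 4: at line 1 remove [pusp] add [hfzlv,cgdl,efah] -> 11 lines: tfsjm qvap hfzlv cgdl efah vvr lfh ylowm pnv bhq itmc
Hunk 5: at line 6 remove [ylowm,pnv] add [pnf,esqpx] -> 11 lines: tfsjm qvap hfzlv cgdl efah vvr lfh pnf esqpx bhq itmc
Final line count: 11

Answer: 11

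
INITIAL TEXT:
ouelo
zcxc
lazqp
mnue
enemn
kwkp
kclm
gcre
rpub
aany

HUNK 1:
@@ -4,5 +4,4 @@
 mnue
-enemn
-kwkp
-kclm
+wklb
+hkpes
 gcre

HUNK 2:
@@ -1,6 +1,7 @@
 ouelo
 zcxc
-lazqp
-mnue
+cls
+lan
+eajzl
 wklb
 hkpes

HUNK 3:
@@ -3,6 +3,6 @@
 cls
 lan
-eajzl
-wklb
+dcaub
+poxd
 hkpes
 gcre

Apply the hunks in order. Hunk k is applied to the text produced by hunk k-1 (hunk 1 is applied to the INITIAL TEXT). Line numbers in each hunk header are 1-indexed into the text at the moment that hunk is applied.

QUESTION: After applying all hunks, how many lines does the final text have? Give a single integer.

Hunk 1: at line 4 remove [enemn,kwkp,kclm] add [wklb,hkpes] -> 9 lines: ouelo zcxc lazqp mnue wklb hkpes gcre rpub aany
Hunk 2: at line 1 remove [lazqp,mnue] add [cls,lan,eajzl] -> 10 lines: ouelo zcxc cls lan eajzl wklb hkpes gcre rpub aany
Hunk 3: at line 3 remove [eajzl,wklb] add [dcaub,poxd] -> 10 lines: ouelo zcxc cls lan dcaub poxd hkpes gcre rpub aany
Final line count: 10

Answer: 10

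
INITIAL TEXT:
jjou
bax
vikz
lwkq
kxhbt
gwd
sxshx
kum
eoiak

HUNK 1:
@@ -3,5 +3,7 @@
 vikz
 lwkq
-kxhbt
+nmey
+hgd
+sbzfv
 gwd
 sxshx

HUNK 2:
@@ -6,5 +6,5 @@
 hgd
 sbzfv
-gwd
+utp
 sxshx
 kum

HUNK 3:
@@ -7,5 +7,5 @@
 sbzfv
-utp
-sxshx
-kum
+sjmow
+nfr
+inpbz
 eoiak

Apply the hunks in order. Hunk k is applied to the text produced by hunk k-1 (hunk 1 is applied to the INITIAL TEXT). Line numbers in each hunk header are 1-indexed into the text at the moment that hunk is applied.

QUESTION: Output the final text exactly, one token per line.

Answer: jjou
bax
vikz
lwkq
nmey
hgd
sbzfv
sjmow
nfr
inpbz
eoiak

Derivation:
Hunk 1: at line 3 remove [kxhbt] add [nmey,hgd,sbzfv] -> 11 lines: jjou bax vikz lwkq nmey hgd sbzfv gwd sxshx kum eoiak
Hunk 2: at line 6 remove [gwd] add [utp] -> 11 lines: jjou bax vikz lwkq nmey hgd sbzfv utp sxshx kum eoiak
Hunk 3: at line 7 remove [utp,sxshx,kum] add [sjmow,nfr,inpbz] -> 11 lines: jjou bax vikz lwkq nmey hgd sbzfv sjmow nfr inpbz eoiak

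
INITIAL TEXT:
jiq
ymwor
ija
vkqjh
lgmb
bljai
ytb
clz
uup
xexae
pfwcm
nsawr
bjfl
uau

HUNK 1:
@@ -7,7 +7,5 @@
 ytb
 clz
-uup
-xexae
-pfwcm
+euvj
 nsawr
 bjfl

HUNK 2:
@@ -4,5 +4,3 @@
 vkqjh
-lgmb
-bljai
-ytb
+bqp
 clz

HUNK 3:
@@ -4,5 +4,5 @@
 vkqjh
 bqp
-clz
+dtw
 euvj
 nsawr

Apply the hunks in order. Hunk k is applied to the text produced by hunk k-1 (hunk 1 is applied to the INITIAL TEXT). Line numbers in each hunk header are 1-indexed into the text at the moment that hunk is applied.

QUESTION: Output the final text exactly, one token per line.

Answer: jiq
ymwor
ija
vkqjh
bqp
dtw
euvj
nsawr
bjfl
uau

Derivation:
Hunk 1: at line 7 remove [uup,xexae,pfwcm] add [euvj] -> 12 lines: jiq ymwor ija vkqjh lgmb bljai ytb clz euvj nsawr bjfl uau
Hunk 2: at line 4 remove [lgmb,bljai,ytb] add [bqp] -> 10 lines: jiq ymwor ija vkqjh bqp clz euvj nsawr bjfl uau
Hunk 3: at line 4 remove [clz] add [dtw] -> 10 lines: jiq ymwor ija vkqjh bqp dtw euvj nsawr bjfl uau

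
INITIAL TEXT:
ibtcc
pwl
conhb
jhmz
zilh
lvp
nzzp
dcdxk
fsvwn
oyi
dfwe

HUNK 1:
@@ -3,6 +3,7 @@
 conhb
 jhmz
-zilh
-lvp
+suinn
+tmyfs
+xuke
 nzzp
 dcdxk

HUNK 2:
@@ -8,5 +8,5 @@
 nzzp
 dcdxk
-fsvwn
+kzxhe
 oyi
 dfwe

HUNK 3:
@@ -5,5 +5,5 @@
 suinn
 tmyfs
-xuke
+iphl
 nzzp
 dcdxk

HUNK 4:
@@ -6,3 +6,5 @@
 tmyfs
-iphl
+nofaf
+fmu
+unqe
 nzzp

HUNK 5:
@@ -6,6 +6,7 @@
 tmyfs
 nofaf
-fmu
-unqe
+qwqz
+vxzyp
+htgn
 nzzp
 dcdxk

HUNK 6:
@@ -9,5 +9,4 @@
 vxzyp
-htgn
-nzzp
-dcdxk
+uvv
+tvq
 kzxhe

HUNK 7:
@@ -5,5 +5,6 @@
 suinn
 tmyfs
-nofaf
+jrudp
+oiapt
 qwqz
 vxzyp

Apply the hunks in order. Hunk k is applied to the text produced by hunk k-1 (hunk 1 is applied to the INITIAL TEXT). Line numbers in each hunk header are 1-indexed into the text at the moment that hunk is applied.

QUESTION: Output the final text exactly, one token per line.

Answer: ibtcc
pwl
conhb
jhmz
suinn
tmyfs
jrudp
oiapt
qwqz
vxzyp
uvv
tvq
kzxhe
oyi
dfwe

Derivation:
Hunk 1: at line 3 remove [zilh,lvp] add [suinn,tmyfs,xuke] -> 12 lines: ibtcc pwl conhb jhmz suinn tmyfs xuke nzzp dcdxk fsvwn oyi dfwe
Hunk 2: at line 8 remove [fsvwn] add [kzxhe] -> 12 lines: ibtcc pwl conhb jhmz suinn tmyfs xuke nzzp dcdxk kzxhe oyi dfwe
Hunk 3: at line 5 remove [xuke] add [iphl] -> 12 lines: ibtcc pwl conhb jhmz suinn tmyfs iphl nzzp dcdxk kzxhe oyi dfwe
Hunk 4: at line 6 remove [iphl] add [nofaf,fmu,unqe] -> 14 lines: ibtcc pwl conhb jhmz suinn tmyfs nofaf fmu unqe nzzp dcdxk kzxhe oyi dfwe
Hunk 5: at line 6 remove [fmu,unqe] add [qwqz,vxzyp,htgn] -> 15 lines: ibtcc pwl conhb jhmz suinn tmyfs nofaf qwqz vxzyp htgn nzzp dcdxk kzxhe oyi dfwe
Hunk 6: at line 9 remove [htgn,nzzp,dcdxk] add [uvv,tvq] -> 14 lines: ibtcc pwl conhb jhmz suinn tmyfs nofaf qwqz vxzyp uvv tvq kzxhe oyi dfwe
Hunk 7: at line 5 remove [nofaf] add [jrudp,oiapt] -> 15 lines: ibtcc pwl conhb jhmz suinn tmyfs jrudp oiapt qwqz vxzyp uvv tvq kzxhe oyi dfwe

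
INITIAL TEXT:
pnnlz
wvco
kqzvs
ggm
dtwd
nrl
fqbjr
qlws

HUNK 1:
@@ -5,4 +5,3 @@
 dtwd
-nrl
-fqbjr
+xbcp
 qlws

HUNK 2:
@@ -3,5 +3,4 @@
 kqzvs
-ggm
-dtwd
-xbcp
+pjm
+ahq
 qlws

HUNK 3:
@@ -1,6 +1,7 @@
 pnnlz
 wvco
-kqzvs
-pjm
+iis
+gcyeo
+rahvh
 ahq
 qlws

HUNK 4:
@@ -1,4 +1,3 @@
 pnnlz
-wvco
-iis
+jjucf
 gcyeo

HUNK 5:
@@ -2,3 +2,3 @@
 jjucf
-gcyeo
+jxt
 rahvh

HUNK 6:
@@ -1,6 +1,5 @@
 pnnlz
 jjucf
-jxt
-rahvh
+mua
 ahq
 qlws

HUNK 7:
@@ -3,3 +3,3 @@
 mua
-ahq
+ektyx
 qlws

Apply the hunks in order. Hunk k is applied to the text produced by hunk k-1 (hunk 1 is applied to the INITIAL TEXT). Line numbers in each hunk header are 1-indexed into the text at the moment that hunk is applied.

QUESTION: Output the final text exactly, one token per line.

Hunk 1: at line 5 remove [nrl,fqbjr] add [xbcp] -> 7 lines: pnnlz wvco kqzvs ggm dtwd xbcp qlws
Hunk 2: at line 3 remove [ggm,dtwd,xbcp] add [pjm,ahq] -> 6 lines: pnnlz wvco kqzvs pjm ahq qlws
Hunk 3: at line 1 remove [kqzvs,pjm] add [iis,gcyeo,rahvh] -> 7 lines: pnnlz wvco iis gcyeo rahvh ahq qlws
Hunk 4: at line 1 remove [wvco,iis] add [jjucf] -> 6 lines: pnnlz jjucf gcyeo rahvh ahq qlws
Hunk 5: at line 2 remove [gcyeo] add [jxt] -> 6 lines: pnnlz jjucf jxt rahvh ahq qlws
Hunk 6: at line 1 remove [jxt,rahvh] add [mua] -> 5 lines: pnnlz jjucf mua ahq qlws
Hunk 7: at line 3 remove [ahq] add [ektyx] -> 5 lines: pnnlz jjucf mua ektyx qlws

Answer: pnnlz
jjucf
mua
ektyx
qlws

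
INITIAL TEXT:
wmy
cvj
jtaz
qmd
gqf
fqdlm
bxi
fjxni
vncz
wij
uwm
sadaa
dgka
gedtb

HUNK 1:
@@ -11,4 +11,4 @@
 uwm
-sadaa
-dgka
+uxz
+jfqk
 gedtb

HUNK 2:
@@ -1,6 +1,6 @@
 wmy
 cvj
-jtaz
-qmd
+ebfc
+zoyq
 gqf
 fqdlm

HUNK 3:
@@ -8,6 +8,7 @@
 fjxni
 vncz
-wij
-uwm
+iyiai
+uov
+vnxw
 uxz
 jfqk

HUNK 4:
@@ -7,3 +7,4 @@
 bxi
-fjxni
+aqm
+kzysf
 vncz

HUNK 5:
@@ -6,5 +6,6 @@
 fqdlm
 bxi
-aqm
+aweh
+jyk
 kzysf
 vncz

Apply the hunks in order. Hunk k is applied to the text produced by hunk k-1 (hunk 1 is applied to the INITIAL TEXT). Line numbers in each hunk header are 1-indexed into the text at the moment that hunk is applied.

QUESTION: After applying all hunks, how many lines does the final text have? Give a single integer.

Hunk 1: at line 11 remove [sadaa,dgka] add [uxz,jfqk] -> 14 lines: wmy cvj jtaz qmd gqf fqdlm bxi fjxni vncz wij uwm uxz jfqk gedtb
Hunk 2: at line 1 remove [jtaz,qmd] add [ebfc,zoyq] -> 14 lines: wmy cvj ebfc zoyq gqf fqdlm bxi fjxni vncz wij uwm uxz jfqk gedtb
Hunk 3: at line 8 remove [wij,uwm] add [iyiai,uov,vnxw] -> 15 lines: wmy cvj ebfc zoyq gqf fqdlm bxi fjxni vncz iyiai uov vnxw uxz jfqk gedtb
Hunk 4: at line 7 remove [fjxni] add [aqm,kzysf] -> 16 lines: wmy cvj ebfc zoyq gqf fqdlm bxi aqm kzysf vncz iyiai uov vnxw uxz jfqk gedtb
Hunk 5: at line 6 remove [aqm] add [aweh,jyk] -> 17 lines: wmy cvj ebfc zoyq gqf fqdlm bxi aweh jyk kzysf vncz iyiai uov vnxw uxz jfqk gedtb
Final line count: 17

Answer: 17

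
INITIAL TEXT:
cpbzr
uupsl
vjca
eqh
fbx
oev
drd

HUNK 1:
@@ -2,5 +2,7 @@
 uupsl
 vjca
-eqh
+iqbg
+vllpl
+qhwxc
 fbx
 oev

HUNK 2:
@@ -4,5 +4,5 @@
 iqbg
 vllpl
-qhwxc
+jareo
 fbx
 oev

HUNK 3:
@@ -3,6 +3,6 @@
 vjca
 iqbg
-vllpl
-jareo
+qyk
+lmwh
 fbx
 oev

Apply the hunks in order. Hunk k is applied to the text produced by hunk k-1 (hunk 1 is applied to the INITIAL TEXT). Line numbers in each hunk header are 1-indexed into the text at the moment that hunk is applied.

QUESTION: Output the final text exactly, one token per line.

Hunk 1: at line 2 remove [eqh] add [iqbg,vllpl,qhwxc] -> 9 lines: cpbzr uupsl vjca iqbg vllpl qhwxc fbx oev drd
Hunk 2: at line 4 remove [qhwxc] add [jareo] -> 9 lines: cpbzr uupsl vjca iqbg vllpl jareo fbx oev drd
Hunk 3: at line 3 remove [vllpl,jareo] add [qyk,lmwh] -> 9 lines: cpbzr uupsl vjca iqbg qyk lmwh fbx oev drd

Answer: cpbzr
uupsl
vjca
iqbg
qyk
lmwh
fbx
oev
drd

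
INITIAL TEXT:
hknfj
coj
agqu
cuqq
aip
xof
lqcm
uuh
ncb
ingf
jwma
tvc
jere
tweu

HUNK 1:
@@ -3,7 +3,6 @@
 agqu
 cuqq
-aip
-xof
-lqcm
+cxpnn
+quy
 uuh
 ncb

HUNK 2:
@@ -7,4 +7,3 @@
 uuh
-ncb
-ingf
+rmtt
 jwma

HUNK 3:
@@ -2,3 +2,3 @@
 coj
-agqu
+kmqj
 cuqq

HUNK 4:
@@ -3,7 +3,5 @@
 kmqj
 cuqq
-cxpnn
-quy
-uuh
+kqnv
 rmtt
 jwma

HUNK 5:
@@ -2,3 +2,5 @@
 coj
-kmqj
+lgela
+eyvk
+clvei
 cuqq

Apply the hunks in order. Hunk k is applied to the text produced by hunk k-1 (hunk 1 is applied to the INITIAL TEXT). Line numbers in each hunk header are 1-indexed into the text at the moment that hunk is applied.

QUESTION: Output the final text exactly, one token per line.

Hunk 1: at line 3 remove [aip,xof,lqcm] add [cxpnn,quy] -> 13 lines: hknfj coj agqu cuqq cxpnn quy uuh ncb ingf jwma tvc jere tweu
Hunk 2: at line 7 remove [ncb,ingf] add [rmtt] -> 12 lines: hknfj coj agqu cuqq cxpnn quy uuh rmtt jwma tvc jere tweu
Hunk 3: at line 2 remove [agqu] add [kmqj] -> 12 lines: hknfj coj kmqj cuqq cxpnn quy uuh rmtt jwma tvc jere tweu
Hunk 4: at line 3 remove [cxpnn,quy,uuh] add [kqnv] -> 10 lines: hknfj coj kmqj cuqq kqnv rmtt jwma tvc jere tweu
Hunk 5: at line 2 remove [kmqj] add [lgela,eyvk,clvei] -> 12 lines: hknfj coj lgela eyvk clvei cuqq kqnv rmtt jwma tvc jere tweu

Answer: hknfj
coj
lgela
eyvk
clvei
cuqq
kqnv
rmtt
jwma
tvc
jere
tweu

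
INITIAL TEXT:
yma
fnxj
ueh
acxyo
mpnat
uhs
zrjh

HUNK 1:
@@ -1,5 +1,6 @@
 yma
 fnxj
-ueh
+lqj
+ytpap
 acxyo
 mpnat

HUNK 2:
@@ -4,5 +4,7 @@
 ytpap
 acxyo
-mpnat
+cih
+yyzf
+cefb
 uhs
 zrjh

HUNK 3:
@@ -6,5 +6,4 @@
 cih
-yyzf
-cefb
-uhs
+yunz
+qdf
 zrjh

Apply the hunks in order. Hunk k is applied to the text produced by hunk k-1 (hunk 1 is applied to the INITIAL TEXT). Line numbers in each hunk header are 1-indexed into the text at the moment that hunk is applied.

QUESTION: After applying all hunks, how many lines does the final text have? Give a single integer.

Answer: 9

Derivation:
Hunk 1: at line 1 remove [ueh] add [lqj,ytpap] -> 8 lines: yma fnxj lqj ytpap acxyo mpnat uhs zrjh
Hunk 2: at line 4 remove [mpnat] add [cih,yyzf,cefb] -> 10 lines: yma fnxj lqj ytpap acxyo cih yyzf cefb uhs zrjh
Hunk 3: at line 6 remove [yyzf,cefb,uhs] add [yunz,qdf] -> 9 lines: yma fnxj lqj ytpap acxyo cih yunz qdf zrjh
Final line count: 9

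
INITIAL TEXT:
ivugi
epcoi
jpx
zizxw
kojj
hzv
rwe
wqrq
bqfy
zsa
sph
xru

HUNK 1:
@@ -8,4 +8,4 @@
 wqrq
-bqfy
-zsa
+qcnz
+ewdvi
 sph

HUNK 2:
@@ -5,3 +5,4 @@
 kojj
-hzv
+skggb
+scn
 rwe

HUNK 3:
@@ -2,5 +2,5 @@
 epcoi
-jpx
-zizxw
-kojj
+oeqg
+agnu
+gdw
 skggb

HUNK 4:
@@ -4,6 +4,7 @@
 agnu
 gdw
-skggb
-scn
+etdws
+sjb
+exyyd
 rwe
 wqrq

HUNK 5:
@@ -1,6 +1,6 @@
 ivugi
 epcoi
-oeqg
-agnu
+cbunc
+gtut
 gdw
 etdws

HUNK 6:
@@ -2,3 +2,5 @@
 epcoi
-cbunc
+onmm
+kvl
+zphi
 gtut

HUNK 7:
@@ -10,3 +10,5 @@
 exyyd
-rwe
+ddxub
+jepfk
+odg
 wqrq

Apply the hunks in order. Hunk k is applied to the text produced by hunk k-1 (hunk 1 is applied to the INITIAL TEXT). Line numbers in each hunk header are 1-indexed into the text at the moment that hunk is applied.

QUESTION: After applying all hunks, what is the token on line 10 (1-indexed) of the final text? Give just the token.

Hunk 1: at line 8 remove [bqfy,zsa] add [qcnz,ewdvi] -> 12 lines: ivugi epcoi jpx zizxw kojj hzv rwe wqrq qcnz ewdvi sph xru
Hunk 2: at line 5 remove [hzv] add [skggb,scn] -> 13 lines: ivugi epcoi jpx zizxw kojj skggb scn rwe wqrq qcnz ewdvi sph xru
Hunk 3: at line 2 remove [jpx,zizxw,kojj] add [oeqg,agnu,gdw] -> 13 lines: ivugi epcoi oeqg agnu gdw skggb scn rwe wqrq qcnz ewdvi sph xru
Hunk 4: at line 4 remove [skggb,scn] add [etdws,sjb,exyyd] -> 14 lines: ivugi epcoi oeqg agnu gdw etdws sjb exyyd rwe wqrq qcnz ewdvi sph xru
Hunk 5: at line 1 remove [oeqg,agnu] add [cbunc,gtut] -> 14 lines: ivugi epcoi cbunc gtut gdw etdws sjb exyyd rwe wqrq qcnz ewdvi sph xru
Hunk 6: at line 2 remove [cbunc] add [onmm,kvl,zphi] -> 16 lines: ivugi epcoi onmm kvl zphi gtut gdw etdws sjb exyyd rwe wqrq qcnz ewdvi sph xru
Hunk 7: at line 10 remove [rwe] add [ddxub,jepfk,odg] -> 18 lines: ivugi epcoi onmm kvl zphi gtut gdw etdws sjb exyyd ddxub jepfk odg wqrq qcnz ewdvi sph xru
Final line 10: exyyd

Answer: exyyd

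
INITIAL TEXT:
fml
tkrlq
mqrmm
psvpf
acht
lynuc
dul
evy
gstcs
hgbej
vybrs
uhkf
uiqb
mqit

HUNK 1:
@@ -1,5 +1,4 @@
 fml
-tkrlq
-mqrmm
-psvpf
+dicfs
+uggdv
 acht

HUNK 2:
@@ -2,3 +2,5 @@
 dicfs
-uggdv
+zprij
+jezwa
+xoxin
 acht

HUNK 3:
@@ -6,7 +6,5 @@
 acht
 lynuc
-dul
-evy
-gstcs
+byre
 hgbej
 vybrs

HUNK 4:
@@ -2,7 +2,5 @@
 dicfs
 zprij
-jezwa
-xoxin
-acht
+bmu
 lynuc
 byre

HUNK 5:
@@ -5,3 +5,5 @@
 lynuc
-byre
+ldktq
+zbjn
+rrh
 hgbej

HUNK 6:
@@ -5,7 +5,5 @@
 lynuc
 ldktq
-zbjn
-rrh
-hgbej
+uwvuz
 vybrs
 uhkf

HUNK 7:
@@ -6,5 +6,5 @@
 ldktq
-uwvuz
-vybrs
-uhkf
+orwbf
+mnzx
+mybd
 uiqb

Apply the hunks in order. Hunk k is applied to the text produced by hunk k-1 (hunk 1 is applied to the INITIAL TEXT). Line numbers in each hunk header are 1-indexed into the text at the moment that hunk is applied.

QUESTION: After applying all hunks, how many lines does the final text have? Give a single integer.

Answer: 11

Derivation:
Hunk 1: at line 1 remove [tkrlq,mqrmm,psvpf] add [dicfs,uggdv] -> 13 lines: fml dicfs uggdv acht lynuc dul evy gstcs hgbej vybrs uhkf uiqb mqit
Hunk 2: at line 2 remove [uggdv] add [zprij,jezwa,xoxin] -> 15 lines: fml dicfs zprij jezwa xoxin acht lynuc dul evy gstcs hgbej vybrs uhkf uiqb mqit
Hunk 3: at line 6 remove [dul,evy,gstcs] add [byre] -> 13 lines: fml dicfs zprij jezwa xoxin acht lynuc byre hgbej vybrs uhkf uiqb mqit
Hunk 4: at line 2 remove [jezwa,xoxin,acht] add [bmu] -> 11 lines: fml dicfs zprij bmu lynuc byre hgbej vybrs uhkf uiqb mqit
Hunk 5: at line 5 remove [byre] add [ldktq,zbjn,rrh] -> 13 lines: fml dicfs zprij bmu lynuc ldktq zbjn rrh hgbej vybrs uhkf uiqb mqit
Hunk 6: at line 5 remove [zbjn,rrh,hgbej] add [uwvuz] -> 11 lines: fml dicfs zprij bmu lynuc ldktq uwvuz vybrs uhkf uiqb mqit
Hunk 7: at line 6 remove [uwvuz,vybrs,uhkf] add [orwbf,mnzx,mybd] -> 11 lines: fml dicfs zprij bmu lynuc ldktq orwbf mnzx mybd uiqb mqit
Final line count: 11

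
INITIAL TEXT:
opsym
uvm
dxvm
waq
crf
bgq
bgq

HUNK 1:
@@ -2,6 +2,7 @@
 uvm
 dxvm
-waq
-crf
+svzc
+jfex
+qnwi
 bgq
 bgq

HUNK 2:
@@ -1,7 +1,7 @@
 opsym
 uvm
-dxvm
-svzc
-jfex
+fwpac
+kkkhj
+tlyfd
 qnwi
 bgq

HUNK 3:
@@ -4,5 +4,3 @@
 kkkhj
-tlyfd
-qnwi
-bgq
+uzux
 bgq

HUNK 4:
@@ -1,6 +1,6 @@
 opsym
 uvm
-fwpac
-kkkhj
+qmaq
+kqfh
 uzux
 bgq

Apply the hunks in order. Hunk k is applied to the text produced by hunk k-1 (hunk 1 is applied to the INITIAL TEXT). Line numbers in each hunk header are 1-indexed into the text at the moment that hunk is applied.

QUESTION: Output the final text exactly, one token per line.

Answer: opsym
uvm
qmaq
kqfh
uzux
bgq

Derivation:
Hunk 1: at line 2 remove [waq,crf] add [svzc,jfex,qnwi] -> 8 lines: opsym uvm dxvm svzc jfex qnwi bgq bgq
Hunk 2: at line 1 remove [dxvm,svzc,jfex] add [fwpac,kkkhj,tlyfd] -> 8 lines: opsym uvm fwpac kkkhj tlyfd qnwi bgq bgq
Hunk 3: at line 4 remove [tlyfd,qnwi,bgq] add [uzux] -> 6 lines: opsym uvm fwpac kkkhj uzux bgq
Hunk 4: at line 1 remove [fwpac,kkkhj] add [qmaq,kqfh] -> 6 lines: opsym uvm qmaq kqfh uzux bgq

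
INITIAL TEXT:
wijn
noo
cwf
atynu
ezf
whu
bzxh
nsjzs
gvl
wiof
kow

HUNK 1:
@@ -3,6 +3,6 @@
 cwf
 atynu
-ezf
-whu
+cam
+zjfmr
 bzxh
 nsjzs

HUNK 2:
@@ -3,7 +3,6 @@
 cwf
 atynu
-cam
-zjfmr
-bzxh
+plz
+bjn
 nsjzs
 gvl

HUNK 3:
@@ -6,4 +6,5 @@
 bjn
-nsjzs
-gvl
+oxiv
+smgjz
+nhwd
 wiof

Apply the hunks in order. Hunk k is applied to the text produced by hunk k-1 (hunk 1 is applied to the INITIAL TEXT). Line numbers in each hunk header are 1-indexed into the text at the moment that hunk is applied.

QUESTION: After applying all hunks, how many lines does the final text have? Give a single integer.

Answer: 11

Derivation:
Hunk 1: at line 3 remove [ezf,whu] add [cam,zjfmr] -> 11 lines: wijn noo cwf atynu cam zjfmr bzxh nsjzs gvl wiof kow
Hunk 2: at line 3 remove [cam,zjfmr,bzxh] add [plz,bjn] -> 10 lines: wijn noo cwf atynu plz bjn nsjzs gvl wiof kow
Hunk 3: at line 6 remove [nsjzs,gvl] add [oxiv,smgjz,nhwd] -> 11 lines: wijn noo cwf atynu plz bjn oxiv smgjz nhwd wiof kow
Final line count: 11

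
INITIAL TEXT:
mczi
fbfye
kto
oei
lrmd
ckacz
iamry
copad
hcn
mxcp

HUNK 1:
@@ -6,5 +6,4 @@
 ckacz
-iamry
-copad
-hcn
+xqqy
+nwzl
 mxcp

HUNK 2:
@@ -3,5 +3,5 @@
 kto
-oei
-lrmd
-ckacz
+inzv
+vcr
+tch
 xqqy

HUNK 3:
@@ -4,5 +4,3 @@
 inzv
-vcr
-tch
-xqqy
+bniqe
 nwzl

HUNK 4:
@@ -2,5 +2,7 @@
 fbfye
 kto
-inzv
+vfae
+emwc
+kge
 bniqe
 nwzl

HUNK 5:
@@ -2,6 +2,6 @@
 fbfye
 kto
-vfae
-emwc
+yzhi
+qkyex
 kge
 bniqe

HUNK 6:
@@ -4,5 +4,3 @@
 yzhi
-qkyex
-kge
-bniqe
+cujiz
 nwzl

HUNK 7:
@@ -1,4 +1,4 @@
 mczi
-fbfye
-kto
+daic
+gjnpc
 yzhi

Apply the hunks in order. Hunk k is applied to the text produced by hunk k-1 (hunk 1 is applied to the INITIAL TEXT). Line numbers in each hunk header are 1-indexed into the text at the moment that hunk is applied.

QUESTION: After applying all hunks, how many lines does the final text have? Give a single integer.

Answer: 7

Derivation:
Hunk 1: at line 6 remove [iamry,copad,hcn] add [xqqy,nwzl] -> 9 lines: mczi fbfye kto oei lrmd ckacz xqqy nwzl mxcp
Hunk 2: at line 3 remove [oei,lrmd,ckacz] add [inzv,vcr,tch] -> 9 lines: mczi fbfye kto inzv vcr tch xqqy nwzl mxcp
Hunk 3: at line 4 remove [vcr,tch,xqqy] add [bniqe] -> 7 lines: mczi fbfye kto inzv bniqe nwzl mxcp
Hunk 4: at line 2 remove [inzv] add [vfae,emwc,kge] -> 9 lines: mczi fbfye kto vfae emwc kge bniqe nwzl mxcp
Hunk 5: at line 2 remove [vfae,emwc] add [yzhi,qkyex] -> 9 lines: mczi fbfye kto yzhi qkyex kge bniqe nwzl mxcp
Hunk 6: at line 4 remove [qkyex,kge,bniqe] add [cujiz] -> 7 lines: mczi fbfye kto yzhi cujiz nwzl mxcp
Hunk 7: at line 1 remove [fbfye,kto] add [daic,gjnpc] -> 7 lines: mczi daic gjnpc yzhi cujiz nwzl mxcp
Final line count: 7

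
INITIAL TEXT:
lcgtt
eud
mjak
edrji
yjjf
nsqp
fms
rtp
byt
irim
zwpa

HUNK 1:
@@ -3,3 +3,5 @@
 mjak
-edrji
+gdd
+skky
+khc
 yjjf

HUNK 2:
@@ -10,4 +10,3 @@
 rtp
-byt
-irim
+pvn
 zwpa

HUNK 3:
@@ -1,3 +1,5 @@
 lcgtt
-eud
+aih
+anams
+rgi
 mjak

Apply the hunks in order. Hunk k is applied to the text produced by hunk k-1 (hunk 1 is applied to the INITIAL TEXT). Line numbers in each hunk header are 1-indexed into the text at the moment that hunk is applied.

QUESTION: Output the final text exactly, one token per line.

Hunk 1: at line 3 remove [edrji] add [gdd,skky,khc] -> 13 lines: lcgtt eud mjak gdd skky khc yjjf nsqp fms rtp byt irim zwpa
Hunk 2: at line 10 remove [byt,irim] add [pvn] -> 12 lines: lcgtt eud mjak gdd skky khc yjjf nsqp fms rtp pvn zwpa
Hunk 3: at line 1 remove [eud] add [aih,anams,rgi] -> 14 lines: lcgtt aih anams rgi mjak gdd skky khc yjjf nsqp fms rtp pvn zwpa

Answer: lcgtt
aih
anams
rgi
mjak
gdd
skky
khc
yjjf
nsqp
fms
rtp
pvn
zwpa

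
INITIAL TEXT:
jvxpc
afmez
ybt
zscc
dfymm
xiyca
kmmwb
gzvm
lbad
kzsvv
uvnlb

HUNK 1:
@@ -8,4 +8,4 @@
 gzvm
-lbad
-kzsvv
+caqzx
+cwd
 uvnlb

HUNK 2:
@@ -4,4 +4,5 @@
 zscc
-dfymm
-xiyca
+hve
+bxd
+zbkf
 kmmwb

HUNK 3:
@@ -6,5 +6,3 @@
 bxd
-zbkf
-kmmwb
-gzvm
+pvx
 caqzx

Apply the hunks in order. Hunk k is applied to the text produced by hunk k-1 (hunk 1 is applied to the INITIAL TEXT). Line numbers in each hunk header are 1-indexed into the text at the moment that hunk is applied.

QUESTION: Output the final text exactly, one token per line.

Hunk 1: at line 8 remove [lbad,kzsvv] add [caqzx,cwd] -> 11 lines: jvxpc afmez ybt zscc dfymm xiyca kmmwb gzvm caqzx cwd uvnlb
Hunk 2: at line 4 remove [dfymm,xiyca] add [hve,bxd,zbkf] -> 12 lines: jvxpc afmez ybt zscc hve bxd zbkf kmmwb gzvm caqzx cwd uvnlb
Hunk 3: at line 6 remove [zbkf,kmmwb,gzvm] add [pvx] -> 10 lines: jvxpc afmez ybt zscc hve bxd pvx caqzx cwd uvnlb

Answer: jvxpc
afmez
ybt
zscc
hve
bxd
pvx
caqzx
cwd
uvnlb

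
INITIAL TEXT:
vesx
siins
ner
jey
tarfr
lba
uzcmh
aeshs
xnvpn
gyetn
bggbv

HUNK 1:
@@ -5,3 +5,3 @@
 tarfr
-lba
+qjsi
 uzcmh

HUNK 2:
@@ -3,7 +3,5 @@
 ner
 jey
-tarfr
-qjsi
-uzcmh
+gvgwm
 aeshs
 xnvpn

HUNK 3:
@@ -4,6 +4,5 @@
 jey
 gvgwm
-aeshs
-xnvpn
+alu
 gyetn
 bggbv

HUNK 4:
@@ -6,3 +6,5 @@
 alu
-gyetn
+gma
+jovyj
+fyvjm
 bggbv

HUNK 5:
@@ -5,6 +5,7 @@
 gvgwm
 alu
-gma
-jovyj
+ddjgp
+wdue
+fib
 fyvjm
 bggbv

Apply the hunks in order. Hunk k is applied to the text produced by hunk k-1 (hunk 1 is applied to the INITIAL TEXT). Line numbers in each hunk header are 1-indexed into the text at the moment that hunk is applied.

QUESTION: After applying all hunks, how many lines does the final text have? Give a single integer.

Answer: 11

Derivation:
Hunk 1: at line 5 remove [lba] add [qjsi] -> 11 lines: vesx siins ner jey tarfr qjsi uzcmh aeshs xnvpn gyetn bggbv
Hunk 2: at line 3 remove [tarfr,qjsi,uzcmh] add [gvgwm] -> 9 lines: vesx siins ner jey gvgwm aeshs xnvpn gyetn bggbv
Hunk 3: at line 4 remove [aeshs,xnvpn] add [alu] -> 8 lines: vesx siins ner jey gvgwm alu gyetn bggbv
Hunk 4: at line 6 remove [gyetn] add [gma,jovyj,fyvjm] -> 10 lines: vesx siins ner jey gvgwm alu gma jovyj fyvjm bggbv
Hunk 5: at line 5 remove [gma,jovyj] add [ddjgp,wdue,fib] -> 11 lines: vesx siins ner jey gvgwm alu ddjgp wdue fib fyvjm bggbv
Final line count: 11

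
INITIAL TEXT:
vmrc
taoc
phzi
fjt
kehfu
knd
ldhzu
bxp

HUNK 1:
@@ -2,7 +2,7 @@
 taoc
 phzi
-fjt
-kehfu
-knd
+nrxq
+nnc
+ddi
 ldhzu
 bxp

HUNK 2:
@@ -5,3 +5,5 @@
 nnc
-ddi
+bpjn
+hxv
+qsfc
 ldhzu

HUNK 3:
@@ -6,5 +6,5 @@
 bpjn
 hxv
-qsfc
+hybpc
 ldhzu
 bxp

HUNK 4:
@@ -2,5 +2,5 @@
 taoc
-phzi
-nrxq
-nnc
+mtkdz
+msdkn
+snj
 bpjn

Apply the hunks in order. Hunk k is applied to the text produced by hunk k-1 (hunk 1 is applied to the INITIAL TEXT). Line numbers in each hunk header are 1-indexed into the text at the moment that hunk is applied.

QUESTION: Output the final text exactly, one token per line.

Answer: vmrc
taoc
mtkdz
msdkn
snj
bpjn
hxv
hybpc
ldhzu
bxp

Derivation:
Hunk 1: at line 2 remove [fjt,kehfu,knd] add [nrxq,nnc,ddi] -> 8 lines: vmrc taoc phzi nrxq nnc ddi ldhzu bxp
Hunk 2: at line 5 remove [ddi] add [bpjn,hxv,qsfc] -> 10 lines: vmrc taoc phzi nrxq nnc bpjn hxv qsfc ldhzu bxp
Hunk 3: at line 6 remove [qsfc] add [hybpc] -> 10 lines: vmrc taoc phzi nrxq nnc bpjn hxv hybpc ldhzu bxp
Hunk 4: at line 2 remove [phzi,nrxq,nnc] add [mtkdz,msdkn,snj] -> 10 lines: vmrc taoc mtkdz msdkn snj bpjn hxv hybpc ldhzu bxp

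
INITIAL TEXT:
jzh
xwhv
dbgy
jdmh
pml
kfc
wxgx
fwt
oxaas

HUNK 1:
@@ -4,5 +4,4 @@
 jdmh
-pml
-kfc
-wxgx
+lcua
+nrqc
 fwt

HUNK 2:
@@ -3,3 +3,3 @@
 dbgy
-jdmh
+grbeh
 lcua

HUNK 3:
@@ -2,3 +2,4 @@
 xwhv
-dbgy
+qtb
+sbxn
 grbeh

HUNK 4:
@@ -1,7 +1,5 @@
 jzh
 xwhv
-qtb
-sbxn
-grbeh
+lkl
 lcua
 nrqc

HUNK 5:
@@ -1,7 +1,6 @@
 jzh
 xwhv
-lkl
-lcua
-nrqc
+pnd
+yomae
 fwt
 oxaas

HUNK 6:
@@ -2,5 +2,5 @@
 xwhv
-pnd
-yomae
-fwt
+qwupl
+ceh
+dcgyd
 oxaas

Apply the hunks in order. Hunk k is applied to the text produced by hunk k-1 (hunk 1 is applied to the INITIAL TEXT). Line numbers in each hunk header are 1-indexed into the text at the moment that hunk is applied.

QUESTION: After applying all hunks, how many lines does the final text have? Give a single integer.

Answer: 6

Derivation:
Hunk 1: at line 4 remove [pml,kfc,wxgx] add [lcua,nrqc] -> 8 lines: jzh xwhv dbgy jdmh lcua nrqc fwt oxaas
Hunk 2: at line 3 remove [jdmh] add [grbeh] -> 8 lines: jzh xwhv dbgy grbeh lcua nrqc fwt oxaas
Hunk 3: at line 2 remove [dbgy] add [qtb,sbxn] -> 9 lines: jzh xwhv qtb sbxn grbeh lcua nrqc fwt oxaas
Hunk 4: at line 1 remove [qtb,sbxn,grbeh] add [lkl] -> 7 lines: jzh xwhv lkl lcua nrqc fwt oxaas
Hunk 5: at line 1 remove [lkl,lcua,nrqc] add [pnd,yomae] -> 6 lines: jzh xwhv pnd yomae fwt oxaas
Hunk 6: at line 2 remove [pnd,yomae,fwt] add [qwupl,ceh,dcgyd] -> 6 lines: jzh xwhv qwupl ceh dcgyd oxaas
Final line count: 6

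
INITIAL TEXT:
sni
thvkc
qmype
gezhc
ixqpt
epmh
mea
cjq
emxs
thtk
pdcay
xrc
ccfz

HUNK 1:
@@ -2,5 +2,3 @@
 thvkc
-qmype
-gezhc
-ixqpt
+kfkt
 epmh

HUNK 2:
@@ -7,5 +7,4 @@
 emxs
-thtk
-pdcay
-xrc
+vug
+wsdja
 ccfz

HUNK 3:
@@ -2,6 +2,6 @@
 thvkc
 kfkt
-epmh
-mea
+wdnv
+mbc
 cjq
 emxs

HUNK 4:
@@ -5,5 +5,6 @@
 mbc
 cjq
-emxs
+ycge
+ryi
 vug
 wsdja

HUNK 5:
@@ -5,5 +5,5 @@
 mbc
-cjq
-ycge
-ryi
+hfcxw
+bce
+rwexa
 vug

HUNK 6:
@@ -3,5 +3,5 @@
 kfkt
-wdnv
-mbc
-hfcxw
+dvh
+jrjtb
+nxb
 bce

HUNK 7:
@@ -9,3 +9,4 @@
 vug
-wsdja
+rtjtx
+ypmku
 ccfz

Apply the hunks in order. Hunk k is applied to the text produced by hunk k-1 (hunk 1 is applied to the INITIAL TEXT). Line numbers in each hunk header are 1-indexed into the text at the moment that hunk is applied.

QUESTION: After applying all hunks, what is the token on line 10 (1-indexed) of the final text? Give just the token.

Answer: rtjtx

Derivation:
Hunk 1: at line 2 remove [qmype,gezhc,ixqpt] add [kfkt] -> 11 lines: sni thvkc kfkt epmh mea cjq emxs thtk pdcay xrc ccfz
Hunk 2: at line 7 remove [thtk,pdcay,xrc] add [vug,wsdja] -> 10 lines: sni thvkc kfkt epmh mea cjq emxs vug wsdja ccfz
Hunk 3: at line 2 remove [epmh,mea] add [wdnv,mbc] -> 10 lines: sni thvkc kfkt wdnv mbc cjq emxs vug wsdja ccfz
Hunk 4: at line 5 remove [emxs] add [ycge,ryi] -> 11 lines: sni thvkc kfkt wdnv mbc cjq ycge ryi vug wsdja ccfz
Hunk 5: at line 5 remove [cjq,ycge,ryi] add [hfcxw,bce,rwexa] -> 11 lines: sni thvkc kfkt wdnv mbc hfcxw bce rwexa vug wsdja ccfz
Hunk 6: at line 3 remove [wdnv,mbc,hfcxw] add [dvh,jrjtb,nxb] -> 11 lines: sni thvkc kfkt dvh jrjtb nxb bce rwexa vug wsdja ccfz
Hunk 7: at line 9 remove [wsdja] add [rtjtx,ypmku] -> 12 lines: sni thvkc kfkt dvh jrjtb nxb bce rwexa vug rtjtx ypmku ccfz
Final line 10: rtjtx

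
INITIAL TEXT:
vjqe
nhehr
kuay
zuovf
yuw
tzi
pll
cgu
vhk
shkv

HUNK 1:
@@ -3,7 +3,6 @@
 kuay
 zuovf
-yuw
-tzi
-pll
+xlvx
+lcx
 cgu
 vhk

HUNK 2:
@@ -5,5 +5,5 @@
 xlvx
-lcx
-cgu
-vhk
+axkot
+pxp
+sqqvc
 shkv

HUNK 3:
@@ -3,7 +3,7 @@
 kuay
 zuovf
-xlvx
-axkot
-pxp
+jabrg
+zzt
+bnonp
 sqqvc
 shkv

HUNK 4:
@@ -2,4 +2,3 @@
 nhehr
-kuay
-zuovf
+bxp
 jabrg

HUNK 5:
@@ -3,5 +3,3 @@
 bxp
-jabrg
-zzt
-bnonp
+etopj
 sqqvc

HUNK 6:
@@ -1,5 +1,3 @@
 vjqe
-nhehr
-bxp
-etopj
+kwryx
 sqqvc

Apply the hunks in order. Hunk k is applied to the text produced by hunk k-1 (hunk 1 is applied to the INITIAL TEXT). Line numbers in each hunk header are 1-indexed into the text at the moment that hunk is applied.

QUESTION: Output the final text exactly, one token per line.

Answer: vjqe
kwryx
sqqvc
shkv

Derivation:
Hunk 1: at line 3 remove [yuw,tzi,pll] add [xlvx,lcx] -> 9 lines: vjqe nhehr kuay zuovf xlvx lcx cgu vhk shkv
Hunk 2: at line 5 remove [lcx,cgu,vhk] add [axkot,pxp,sqqvc] -> 9 lines: vjqe nhehr kuay zuovf xlvx axkot pxp sqqvc shkv
Hunk 3: at line 3 remove [xlvx,axkot,pxp] add [jabrg,zzt,bnonp] -> 9 lines: vjqe nhehr kuay zuovf jabrg zzt bnonp sqqvc shkv
Hunk 4: at line 2 remove [kuay,zuovf] add [bxp] -> 8 lines: vjqe nhehr bxp jabrg zzt bnonp sqqvc shkv
Hunk 5: at line 3 remove [jabrg,zzt,bnonp] add [etopj] -> 6 lines: vjqe nhehr bxp etopj sqqvc shkv
Hunk 6: at line 1 remove [nhehr,bxp,etopj] add [kwryx] -> 4 lines: vjqe kwryx sqqvc shkv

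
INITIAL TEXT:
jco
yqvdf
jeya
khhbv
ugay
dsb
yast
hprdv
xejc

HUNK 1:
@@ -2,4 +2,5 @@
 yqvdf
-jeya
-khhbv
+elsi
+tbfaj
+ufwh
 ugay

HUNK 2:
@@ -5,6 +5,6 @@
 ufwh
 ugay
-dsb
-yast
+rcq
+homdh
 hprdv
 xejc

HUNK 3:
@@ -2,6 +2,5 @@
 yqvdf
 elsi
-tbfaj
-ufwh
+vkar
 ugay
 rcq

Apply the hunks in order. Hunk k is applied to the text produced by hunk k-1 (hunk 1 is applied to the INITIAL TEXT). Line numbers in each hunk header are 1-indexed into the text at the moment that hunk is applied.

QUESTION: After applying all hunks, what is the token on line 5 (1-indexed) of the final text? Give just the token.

Answer: ugay

Derivation:
Hunk 1: at line 2 remove [jeya,khhbv] add [elsi,tbfaj,ufwh] -> 10 lines: jco yqvdf elsi tbfaj ufwh ugay dsb yast hprdv xejc
Hunk 2: at line 5 remove [dsb,yast] add [rcq,homdh] -> 10 lines: jco yqvdf elsi tbfaj ufwh ugay rcq homdh hprdv xejc
Hunk 3: at line 2 remove [tbfaj,ufwh] add [vkar] -> 9 lines: jco yqvdf elsi vkar ugay rcq homdh hprdv xejc
Final line 5: ugay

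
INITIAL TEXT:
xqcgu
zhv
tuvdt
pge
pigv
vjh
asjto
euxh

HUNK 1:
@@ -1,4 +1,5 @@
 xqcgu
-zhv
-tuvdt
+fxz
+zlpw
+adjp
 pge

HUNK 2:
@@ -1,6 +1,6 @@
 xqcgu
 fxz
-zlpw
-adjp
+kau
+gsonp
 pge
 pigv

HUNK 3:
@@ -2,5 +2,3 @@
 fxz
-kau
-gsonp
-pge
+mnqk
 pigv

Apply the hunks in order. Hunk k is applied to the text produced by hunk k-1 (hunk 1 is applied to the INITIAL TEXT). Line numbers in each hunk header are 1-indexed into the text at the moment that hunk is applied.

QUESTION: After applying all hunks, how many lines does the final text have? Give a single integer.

Hunk 1: at line 1 remove [zhv,tuvdt] add [fxz,zlpw,adjp] -> 9 lines: xqcgu fxz zlpw adjp pge pigv vjh asjto euxh
Hunk 2: at line 1 remove [zlpw,adjp] add [kau,gsonp] -> 9 lines: xqcgu fxz kau gsonp pge pigv vjh asjto euxh
Hunk 3: at line 2 remove [kau,gsonp,pge] add [mnqk] -> 7 lines: xqcgu fxz mnqk pigv vjh asjto euxh
Final line count: 7

Answer: 7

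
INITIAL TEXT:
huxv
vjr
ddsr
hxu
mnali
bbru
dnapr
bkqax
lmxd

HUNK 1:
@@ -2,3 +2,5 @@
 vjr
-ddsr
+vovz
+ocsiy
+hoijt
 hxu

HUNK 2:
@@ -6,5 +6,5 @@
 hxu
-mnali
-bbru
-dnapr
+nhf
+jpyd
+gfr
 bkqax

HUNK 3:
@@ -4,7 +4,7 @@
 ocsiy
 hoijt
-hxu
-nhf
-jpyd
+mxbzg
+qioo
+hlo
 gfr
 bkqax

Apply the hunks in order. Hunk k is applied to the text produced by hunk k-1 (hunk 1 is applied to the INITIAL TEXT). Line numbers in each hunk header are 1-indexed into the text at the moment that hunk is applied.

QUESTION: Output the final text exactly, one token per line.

Answer: huxv
vjr
vovz
ocsiy
hoijt
mxbzg
qioo
hlo
gfr
bkqax
lmxd

Derivation:
Hunk 1: at line 2 remove [ddsr] add [vovz,ocsiy,hoijt] -> 11 lines: huxv vjr vovz ocsiy hoijt hxu mnali bbru dnapr bkqax lmxd
Hunk 2: at line 6 remove [mnali,bbru,dnapr] add [nhf,jpyd,gfr] -> 11 lines: huxv vjr vovz ocsiy hoijt hxu nhf jpyd gfr bkqax lmxd
Hunk 3: at line 4 remove [hxu,nhf,jpyd] add [mxbzg,qioo,hlo] -> 11 lines: huxv vjr vovz ocsiy hoijt mxbzg qioo hlo gfr bkqax lmxd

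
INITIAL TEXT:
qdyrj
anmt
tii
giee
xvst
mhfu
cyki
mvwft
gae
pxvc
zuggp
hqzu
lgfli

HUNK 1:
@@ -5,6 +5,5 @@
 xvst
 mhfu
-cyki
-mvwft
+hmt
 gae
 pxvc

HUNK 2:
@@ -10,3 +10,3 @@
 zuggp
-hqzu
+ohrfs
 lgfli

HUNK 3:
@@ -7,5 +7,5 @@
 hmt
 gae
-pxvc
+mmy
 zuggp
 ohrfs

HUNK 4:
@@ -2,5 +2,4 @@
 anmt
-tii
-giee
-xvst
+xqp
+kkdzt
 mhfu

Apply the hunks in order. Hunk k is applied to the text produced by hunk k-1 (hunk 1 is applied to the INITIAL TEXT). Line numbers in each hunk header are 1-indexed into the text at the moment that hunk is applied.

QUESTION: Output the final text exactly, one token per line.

Answer: qdyrj
anmt
xqp
kkdzt
mhfu
hmt
gae
mmy
zuggp
ohrfs
lgfli

Derivation:
Hunk 1: at line 5 remove [cyki,mvwft] add [hmt] -> 12 lines: qdyrj anmt tii giee xvst mhfu hmt gae pxvc zuggp hqzu lgfli
Hunk 2: at line 10 remove [hqzu] add [ohrfs] -> 12 lines: qdyrj anmt tii giee xvst mhfu hmt gae pxvc zuggp ohrfs lgfli
Hunk 3: at line 7 remove [pxvc] add [mmy] -> 12 lines: qdyrj anmt tii giee xvst mhfu hmt gae mmy zuggp ohrfs lgfli
Hunk 4: at line 2 remove [tii,giee,xvst] add [xqp,kkdzt] -> 11 lines: qdyrj anmt xqp kkdzt mhfu hmt gae mmy zuggp ohrfs lgfli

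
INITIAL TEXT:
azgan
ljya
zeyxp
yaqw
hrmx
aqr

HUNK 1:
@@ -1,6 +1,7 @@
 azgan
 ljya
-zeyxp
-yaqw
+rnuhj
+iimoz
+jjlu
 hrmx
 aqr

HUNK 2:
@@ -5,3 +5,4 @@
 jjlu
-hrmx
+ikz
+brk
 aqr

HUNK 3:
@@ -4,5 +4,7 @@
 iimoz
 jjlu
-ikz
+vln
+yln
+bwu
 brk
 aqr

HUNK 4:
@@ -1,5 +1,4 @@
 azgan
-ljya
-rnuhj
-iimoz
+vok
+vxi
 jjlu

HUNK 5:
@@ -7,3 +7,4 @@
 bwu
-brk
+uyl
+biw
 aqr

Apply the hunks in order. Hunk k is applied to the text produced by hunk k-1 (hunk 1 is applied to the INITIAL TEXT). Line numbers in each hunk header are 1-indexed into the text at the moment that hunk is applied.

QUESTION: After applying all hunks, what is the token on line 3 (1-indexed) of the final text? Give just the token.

Answer: vxi

Derivation:
Hunk 1: at line 1 remove [zeyxp,yaqw] add [rnuhj,iimoz,jjlu] -> 7 lines: azgan ljya rnuhj iimoz jjlu hrmx aqr
Hunk 2: at line 5 remove [hrmx] add [ikz,brk] -> 8 lines: azgan ljya rnuhj iimoz jjlu ikz brk aqr
Hunk 3: at line 4 remove [ikz] add [vln,yln,bwu] -> 10 lines: azgan ljya rnuhj iimoz jjlu vln yln bwu brk aqr
Hunk 4: at line 1 remove [ljya,rnuhj,iimoz] add [vok,vxi] -> 9 lines: azgan vok vxi jjlu vln yln bwu brk aqr
Hunk 5: at line 7 remove [brk] add [uyl,biw] -> 10 lines: azgan vok vxi jjlu vln yln bwu uyl biw aqr
Final line 3: vxi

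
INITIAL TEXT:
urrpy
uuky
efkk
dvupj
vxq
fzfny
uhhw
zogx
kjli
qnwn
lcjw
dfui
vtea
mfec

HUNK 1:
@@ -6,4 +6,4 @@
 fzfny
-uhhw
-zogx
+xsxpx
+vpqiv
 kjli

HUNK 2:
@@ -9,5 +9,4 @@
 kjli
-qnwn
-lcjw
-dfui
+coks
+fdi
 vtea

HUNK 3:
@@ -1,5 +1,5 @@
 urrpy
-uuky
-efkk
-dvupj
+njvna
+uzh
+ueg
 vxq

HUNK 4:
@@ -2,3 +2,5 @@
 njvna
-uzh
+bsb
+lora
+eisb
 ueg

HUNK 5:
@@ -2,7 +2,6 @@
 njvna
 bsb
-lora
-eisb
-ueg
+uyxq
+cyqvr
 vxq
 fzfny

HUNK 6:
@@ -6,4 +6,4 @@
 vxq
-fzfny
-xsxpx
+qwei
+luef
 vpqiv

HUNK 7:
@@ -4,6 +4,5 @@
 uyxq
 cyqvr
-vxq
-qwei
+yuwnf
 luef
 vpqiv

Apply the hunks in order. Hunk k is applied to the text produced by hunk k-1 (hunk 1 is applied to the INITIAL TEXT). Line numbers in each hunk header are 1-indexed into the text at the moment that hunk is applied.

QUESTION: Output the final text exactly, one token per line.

Hunk 1: at line 6 remove [uhhw,zogx] add [xsxpx,vpqiv] -> 14 lines: urrpy uuky efkk dvupj vxq fzfny xsxpx vpqiv kjli qnwn lcjw dfui vtea mfec
Hunk 2: at line 9 remove [qnwn,lcjw,dfui] add [coks,fdi] -> 13 lines: urrpy uuky efkk dvupj vxq fzfny xsxpx vpqiv kjli coks fdi vtea mfec
Hunk 3: at line 1 remove [uuky,efkk,dvupj] add [njvna,uzh,ueg] -> 13 lines: urrpy njvna uzh ueg vxq fzfny xsxpx vpqiv kjli coks fdi vtea mfec
Hunk 4: at line 2 remove [uzh] add [bsb,lora,eisb] -> 15 lines: urrpy njvna bsb lora eisb ueg vxq fzfny xsxpx vpqiv kjli coks fdi vtea mfec
Hunk 5: at line 2 remove [lora,eisb,ueg] add [uyxq,cyqvr] -> 14 lines: urrpy njvna bsb uyxq cyqvr vxq fzfny xsxpx vpqiv kjli coks fdi vtea mfec
Hunk 6: at line 6 remove [fzfny,xsxpx] add [qwei,luef] -> 14 lines: urrpy njvna bsb uyxq cyqvr vxq qwei luef vpqiv kjli coks fdi vtea mfec
Hunk 7: at line 4 remove [vxq,qwei] add [yuwnf] -> 13 lines: urrpy njvna bsb uyxq cyqvr yuwnf luef vpqiv kjli coks fdi vtea mfec

Answer: urrpy
njvna
bsb
uyxq
cyqvr
yuwnf
luef
vpqiv
kjli
coks
fdi
vtea
mfec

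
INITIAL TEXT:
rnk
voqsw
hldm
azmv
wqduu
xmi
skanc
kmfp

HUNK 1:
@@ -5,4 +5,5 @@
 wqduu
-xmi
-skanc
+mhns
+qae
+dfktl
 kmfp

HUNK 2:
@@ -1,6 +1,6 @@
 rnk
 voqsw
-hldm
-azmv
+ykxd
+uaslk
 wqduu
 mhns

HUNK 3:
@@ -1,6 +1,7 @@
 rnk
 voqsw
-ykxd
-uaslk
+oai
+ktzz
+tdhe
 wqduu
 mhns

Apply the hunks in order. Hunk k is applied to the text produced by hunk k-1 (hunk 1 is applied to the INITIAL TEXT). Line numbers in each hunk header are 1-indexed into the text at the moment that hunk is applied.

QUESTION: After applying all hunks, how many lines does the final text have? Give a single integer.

Hunk 1: at line 5 remove [xmi,skanc] add [mhns,qae,dfktl] -> 9 lines: rnk voqsw hldm azmv wqduu mhns qae dfktl kmfp
Hunk 2: at line 1 remove [hldm,azmv] add [ykxd,uaslk] -> 9 lines: rnk voqsw ykxd uaslk wqduu mhns qae dfktl kmfp
Hunk 3: at line 1 remove [ykxd,uaslk] add [oai,ktzz,tdhe] -> 10 lines: rnk voqsw oai ktzz tdhe wqduu mhns qae dfktl kmfp
Final line count: 10

Answer: 10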